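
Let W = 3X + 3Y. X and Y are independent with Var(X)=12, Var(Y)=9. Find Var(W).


Independence => Cov(X,Y)=0
Var(3X + 3Y) = 3^2*Var(X) + 3^2*Var(Y)
= 9*12 + 9*9 = 189

189


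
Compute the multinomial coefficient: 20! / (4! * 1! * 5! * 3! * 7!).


20! = 2432902008176640000
Denominator: 4!=24 * 1!=1 * 5!=120 * 3!=6 * 7!=5040
Coefficient = 2432902008176640000 / 87091200 = 27935107200

27935107200


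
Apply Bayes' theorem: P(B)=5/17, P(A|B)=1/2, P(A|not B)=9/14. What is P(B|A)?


P(A) = P(A|B)P(B) + P(A|B')P(B') = 1/2*5/17 + 9/14*12/17 = 143/238
P(B|A) = P(A|B)P(B)/P(A) = (5/34)/(143/238) = 35/143

35/143


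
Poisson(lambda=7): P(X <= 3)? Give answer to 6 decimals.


P(X<=3) = e^(-7)*7^0/0! + e^(-7)*7^1/1! + e^(-7)*7^2/2! + e^(-7)*7^3/3!
≈ 0.0009118820 + 0.0063831738 + 0.0223411082 + 0.0521292524
= 0.0817654164
≈ 0.081765

0.081765


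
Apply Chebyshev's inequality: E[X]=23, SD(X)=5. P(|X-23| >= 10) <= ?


k = 10/5 = 2
Chebyshev: P(|X-mu| >= k*sigma) <= 1/k^2 = 1/2^2 = 1/4

1/4


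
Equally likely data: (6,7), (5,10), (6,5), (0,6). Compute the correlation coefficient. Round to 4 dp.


Cov(X,Y) = 0.7500, Var(X) = 6.1875, Var(Y) = 3.5000
rho = Cov/(sqrt(VarX)*sqrt(VarY)) = 0.1612

0.1612


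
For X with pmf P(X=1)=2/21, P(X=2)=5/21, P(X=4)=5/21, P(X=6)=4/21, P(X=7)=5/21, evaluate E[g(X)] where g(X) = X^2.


E[X^2] = sum(g(x)*P(x))
= 1*2/21 + 4*5/21 + 16*5/21 + 36*4/21 + 49*5/21
= 491/21

491/21


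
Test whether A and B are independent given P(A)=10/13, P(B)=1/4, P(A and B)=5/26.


P(A)*P(B) = 10/13*1/4 = 5/26
P(A∩B) = 5/26, which equals P(A)P(B), so independent

Yes, A and B are independent


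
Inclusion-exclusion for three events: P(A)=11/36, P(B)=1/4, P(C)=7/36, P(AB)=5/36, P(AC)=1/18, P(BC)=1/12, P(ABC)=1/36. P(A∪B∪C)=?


P(A∪B∪C) = P(A)+P(B)+P(C) - P(AB)-P(AC)-P(BC) + P(ABC)
= 11/36+1/4+7/36 - 5/36-1/18-1/12 + 1/36
= 1/2

1/2


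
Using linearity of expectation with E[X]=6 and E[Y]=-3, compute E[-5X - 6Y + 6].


E[-5X - 6Y + 6] = -5*E[X] - 6*E[Y] + 6
= (-5)*(6) + (-6)*(-3) + (6)
= -30 + 18 + 6 = -6

-6


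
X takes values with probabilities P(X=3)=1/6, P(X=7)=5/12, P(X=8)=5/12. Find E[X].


E[X] = sum(x * P(x))
= 3*1/6 + 7*5/12 + 8*5/12
= 27/4

27/4


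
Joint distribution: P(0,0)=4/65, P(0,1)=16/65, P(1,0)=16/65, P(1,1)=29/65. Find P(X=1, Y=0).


Read from table: P(X=1, Y=0) = 16/65

16/65


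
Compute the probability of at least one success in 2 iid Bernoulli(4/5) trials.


P(at least one) = 1 - P(none)
P(none) = (1 - 4/5)^2 = (1/5)^2 = 1/25
P(at least one) = 1 - 1/25 = 24/25

24/25


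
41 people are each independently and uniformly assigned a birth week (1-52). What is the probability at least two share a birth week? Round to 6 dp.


P(all different) = prod((52-i)/52 for i=0..40) = 0.000000
P(at least one match) = 1 - 0.000000 = 1.000000

1.000000


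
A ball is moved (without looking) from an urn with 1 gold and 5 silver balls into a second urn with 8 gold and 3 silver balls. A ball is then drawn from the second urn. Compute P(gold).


P(transfer gold) = 1/6; P(transfer silver) = 5/6
If gold transferred: Urn II has 9 gold of 12, so P(gold|gold moved) = 3/4
If silver transferred: Urn II has 8 gold of 12, so P(gold|silver moved) = 2/3
By total probability: P(gold) = 1/6*3/4 + 5/6*2/3 = 49/72

49/72


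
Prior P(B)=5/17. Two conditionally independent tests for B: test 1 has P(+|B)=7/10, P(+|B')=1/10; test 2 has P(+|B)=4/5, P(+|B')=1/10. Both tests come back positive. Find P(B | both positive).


After test 1: P(+) = 7/10*5/17 + 1/10*12/17 = 47/170
P(B|+) = (7/34)/(47/170) = 35/47
After test 2 (use post1 as new prior): P(+) = 4/5*35/47 + 1/10*12/47 = 146/235
P(B|+,+) = (28/47)/(146/235) = 70/73

70/73


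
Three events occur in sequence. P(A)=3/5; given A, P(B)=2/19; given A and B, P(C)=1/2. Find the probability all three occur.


P(A∩B∩C) = P(A) * P(B|A) * P(C|A∩B)
= 3/5 * 2/19 * 1/2
= 6/95 * 1/2 = 3/95

3/95


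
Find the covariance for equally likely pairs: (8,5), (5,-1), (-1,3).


E[X]=4, E[Y]=7/3, E[XY]=32/3
Cov(X,Y) = E[XY] - E[X]E[Y] = 32/3 - 4*7/3 = 4/3

4/3


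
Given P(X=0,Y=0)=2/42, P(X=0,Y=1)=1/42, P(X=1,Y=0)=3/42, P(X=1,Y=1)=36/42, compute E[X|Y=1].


P(Y=1) = 37/42
E[X|Y=1] = (0*1 + 1*36)/37 = 36/37

36/37


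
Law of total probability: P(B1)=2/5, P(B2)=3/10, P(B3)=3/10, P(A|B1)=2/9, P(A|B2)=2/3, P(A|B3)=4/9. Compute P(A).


P(A) = P(A|B1)P(B1) + P(A|B2)P(B2) + P(A|B3)P(B3)
= 2/9*2/5 + 2/3*3/10 + 4/9*3/10
= 4/45 + 1/5 + 2/15 = 19/45

19/45


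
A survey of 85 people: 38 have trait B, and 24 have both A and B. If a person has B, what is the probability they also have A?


P(A|B) = P(A∩B)/P(B) = (24/85)/(38/85) = 24/38 = 12/19

12/19


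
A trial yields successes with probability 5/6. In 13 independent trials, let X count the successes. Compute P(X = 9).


P(X=9) = C(13,9) * p^9 * (1-p)^4
= 715 * 1953125/10077696 * 1/1296
= 1396484375/13060694016

1396484375/13060694016


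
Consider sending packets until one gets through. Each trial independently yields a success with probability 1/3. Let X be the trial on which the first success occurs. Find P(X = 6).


P(X=6) = (1-p)^5 * p = (2/3)^5 * 1/3
= 32/243 * 1/3 = 32/729

32/729


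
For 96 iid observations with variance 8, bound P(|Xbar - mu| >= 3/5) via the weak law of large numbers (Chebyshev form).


Var(Xbar) = Var(X)/n = 8/96
Chebyshev: P(|Xbar-mu| >= 3/5) <= Var(Xbar)/(3/5)^2 = (1/12)/(9/25) = 25/108

25/108


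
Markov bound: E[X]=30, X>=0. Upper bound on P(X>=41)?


Markov: P(X >= a) <= E[X]/a
P(X >= 41) <= 30/41

30/41


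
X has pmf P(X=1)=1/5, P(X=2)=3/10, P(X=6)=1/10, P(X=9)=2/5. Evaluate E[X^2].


E[X^2] = sum(x^2 * P(x))
= 1*1/5 + 4*3/10 + 36*1/10 + 81*2/5
= 187/5

187/5


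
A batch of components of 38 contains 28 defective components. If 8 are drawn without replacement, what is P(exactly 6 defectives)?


P(X=6) = C(28,6)*C(10,2) / C(38,8)
= 376740*45 / 48903492
= 16953300/48903492 = 1412775/4075291

1412775/4075291


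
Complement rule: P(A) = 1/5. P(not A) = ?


P(A') = 1 - P(A) = 1 - 1/5 = 4/5

4/5


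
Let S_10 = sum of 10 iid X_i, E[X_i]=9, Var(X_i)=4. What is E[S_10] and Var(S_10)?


E[S_n] = n*mu = 10*9 = 90
Var(S_n) = n*sigma^2 = 10*4 = 40

E[S_10]=90, Var(S_10)=40


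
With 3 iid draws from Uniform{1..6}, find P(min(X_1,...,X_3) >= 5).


P(min >= 5) = P(all X_i >= 5) = (P(X_1 >= 5))^3
= (2/6)^3 = (1/3)^3 = 1/27

1/27


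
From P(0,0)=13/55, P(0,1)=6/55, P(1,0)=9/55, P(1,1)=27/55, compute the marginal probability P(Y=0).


P(Y=0) = P(0,0)+P(1,0) = 13/55 + 9/55 = 22/55 = 2/5

2/5


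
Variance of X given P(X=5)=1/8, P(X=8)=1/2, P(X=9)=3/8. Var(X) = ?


E[X] = 8, E[X^2] = 131/2
Var(X) = E[X^2] - (E[X])^2 = 131/2 - (8)^2 = 3/2

3/2


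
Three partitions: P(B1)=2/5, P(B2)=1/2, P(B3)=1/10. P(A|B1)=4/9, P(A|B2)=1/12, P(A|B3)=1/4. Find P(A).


P(A) = P(A|B1)P(B1) + P(A|B2)P(B2) + P(A|B3)P(B3)
= 4/9*2/5 + 1/12*1/2 + 1/4*1/10
= 8/45 + 1/24 + 1/40 = 11/45

11/45


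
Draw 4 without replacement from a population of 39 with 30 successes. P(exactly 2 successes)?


P(X=2) = C(30,2)*C(9,2) / C(39,4)
= 435*36 / 82251
= 15660/82251 = 1740/9139

1740/9139


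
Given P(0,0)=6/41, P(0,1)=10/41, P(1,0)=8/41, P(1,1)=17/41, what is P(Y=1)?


P(Y=1) = P(0,1)+P(1,1) = 10/41 + 17/41 = 27/41

27/41


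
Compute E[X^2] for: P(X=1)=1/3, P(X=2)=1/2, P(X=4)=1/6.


E[X^2] = sum(x^2 * P(x))
= 1*1/3 + 4*1/2 + 16*1/6
= 5

5


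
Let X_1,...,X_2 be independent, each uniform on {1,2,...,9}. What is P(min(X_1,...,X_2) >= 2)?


P(min >= 2) = P(all X_i >= 2) = (P(X_1 >= 2))^2
= (8/9)^2 = 64/81

64/81


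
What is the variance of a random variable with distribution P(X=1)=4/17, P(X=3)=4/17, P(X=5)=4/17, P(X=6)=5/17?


E[X] = 66/17, E[X^2] = 320/17
Var(X) = E[X^2] - (E[X])^2 = 320/17 - (66/17)^2 = 1084/289

1084/289


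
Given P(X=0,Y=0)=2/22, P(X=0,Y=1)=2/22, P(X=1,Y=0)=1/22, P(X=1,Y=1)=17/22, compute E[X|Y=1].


P(Y=1) = 19/22
E[X|Y=1] = (0*2 + 1*17)/19 = 17/19

17/19


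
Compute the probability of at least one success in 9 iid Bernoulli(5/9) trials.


P(at least one) = 1 - P(none)
P(none) = (1 - 5/9)^9 = (4/9)^9 = 262144/387420489
P(at least one) = 1 - 262144/387420489 = 387158345/387420489

387158345/387420489


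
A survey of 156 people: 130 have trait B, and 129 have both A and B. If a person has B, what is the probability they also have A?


P(A|B) = P(A∩B)/P(B) = (129/156)/(130/156) = 129/130

129/130


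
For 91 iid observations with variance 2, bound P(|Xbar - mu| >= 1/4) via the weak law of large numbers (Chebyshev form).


Var(Xbar) = Var(X)/n = 2/91
Chebyshev: P(|Xbar-mu| >= 1/4) <= Var(Xbar)/(1/4)^2 = (2/91)/(1/16) = 32/91

32/91


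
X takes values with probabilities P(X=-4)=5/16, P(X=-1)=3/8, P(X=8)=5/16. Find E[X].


E[X] = sum(x * P(x))
= -4*5/16 - 1*3/8 + 8*5/16
= 7/8

7/8


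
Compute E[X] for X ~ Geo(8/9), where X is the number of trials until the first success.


For geometric (trials until first success), E[X] = 1/p = 1/(8/9) = 9/8

9/8


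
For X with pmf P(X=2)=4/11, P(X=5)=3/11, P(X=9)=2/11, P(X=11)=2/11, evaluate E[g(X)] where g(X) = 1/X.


E[1/X] = sum(g(x)*P(x))
= 1/2*4/11 + 1/5*3/11 + 1/9*2/11 + 1/11*2/11
= 1487/5445

1487/5445


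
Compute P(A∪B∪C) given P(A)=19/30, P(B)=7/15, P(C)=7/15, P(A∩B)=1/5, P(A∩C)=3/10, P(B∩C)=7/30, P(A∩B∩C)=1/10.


P(A∪B∪C) = P(A)+P(B)+P(C) - P(AB)-P(AC)-P(BC) + P(ABC)
= 19/30+7/15+7/15 - 1/5-3/10-7/30 + 1/10
= 14/15

14/15


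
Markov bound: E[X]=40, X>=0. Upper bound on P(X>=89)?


Markov: P(X >= a) <= E[X]/a
P(X >= 89) <= 40/89

40/89


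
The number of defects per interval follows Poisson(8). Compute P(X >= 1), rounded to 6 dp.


P(X>=1) = 1 - P(X<=0) = 1 - (e^(-8)*8^0/0!)
≈ 1 - 0.0003354626 = 0.9996645374
≈ 0.999665

0.999665


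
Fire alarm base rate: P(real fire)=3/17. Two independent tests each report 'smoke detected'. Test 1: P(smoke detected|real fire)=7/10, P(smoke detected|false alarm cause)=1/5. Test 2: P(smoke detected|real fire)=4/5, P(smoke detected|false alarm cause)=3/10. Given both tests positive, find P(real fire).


After test 1: P(+) = 7/10*3/17 + 1/5*14/17 = 49/170
P(B|+) = (21/170)/(49/170) = 3/7
After test 2 (use post1 as new prior): P(+) = 4/5*3/7 + 3/10*4/7 = 18/35
P(B|+,+) = (12/35)/(18/35) = 2/3

2/3


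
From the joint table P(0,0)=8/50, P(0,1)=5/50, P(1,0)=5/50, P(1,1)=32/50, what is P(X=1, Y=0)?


Read from table: P(X=1, Y=0) = 5/50 = 1/10

1/10


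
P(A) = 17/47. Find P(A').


P(A') = 1 - P(A) = 1 - 17/47 = 30/47

30/47


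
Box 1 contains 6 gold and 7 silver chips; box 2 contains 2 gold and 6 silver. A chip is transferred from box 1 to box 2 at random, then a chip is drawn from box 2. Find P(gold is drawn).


P(transfer gold) = 6/13; P(transfer silver) = 7/13
If gold transferred: Urn II has 3 gold of 9, so P(gold|gold moved) = 1/3
If silver transferred: Urn II has 2 gold of 9, so P(gold|silver moved) = 2/9
By total probability: P(gold) = 6/13*1/3 + 7/13*2/9 = 32/117

32/117


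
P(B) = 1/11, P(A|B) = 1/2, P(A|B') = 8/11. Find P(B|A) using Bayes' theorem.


P(A) = P(A|B)P(B) + P(A|B')P(B') = 1/2*1/11 + 8/11*10/11 = 171/242
P(B|A) = P(A|B)P(B)/P(A) = (1/22)/(171/242) = 11/171

11/171


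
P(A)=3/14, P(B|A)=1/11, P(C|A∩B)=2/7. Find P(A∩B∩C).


P(A∩B∩C) = P(A) * P(B|A) * P(C|A∩B)
= 3/14 * 1/11 * 2/7
= 3/154 * 2/7 = 3/539

3/539


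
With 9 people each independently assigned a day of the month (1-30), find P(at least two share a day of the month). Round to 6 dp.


P(all different) = prod((30-i)/30 for i=0..8) = 0.263770
P(at least one match) = 1 - 0.263770 = 0.736230

0.736230


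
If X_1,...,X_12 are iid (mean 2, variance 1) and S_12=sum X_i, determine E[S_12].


E[S_n] = n*E[X_1] = 12*2 = 24

24


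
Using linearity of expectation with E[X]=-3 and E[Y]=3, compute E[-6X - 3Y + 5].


E[-6X - 3Y + 5] = -6*E[X] - 3*E[Y] + 5
= (-6)*(-3) + (-3)*(3) + (5)
= 18 - 9 + 5 = 14

14


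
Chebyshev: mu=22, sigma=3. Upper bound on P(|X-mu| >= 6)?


k = 6/3 = 2
Chebyshev: P(|X-mu| >= k*sigma) <= 1/k^2 = 1/2^2 = 1/4

1/4


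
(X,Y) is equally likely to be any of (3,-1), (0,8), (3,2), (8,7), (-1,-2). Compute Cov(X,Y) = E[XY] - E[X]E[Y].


E[X]=13/5, E[Y]=14/5, E[XY]=61/5
Cov(X,Y) = E[XY] - E[X]E[Y] = 61/5 - 13/5*14/5 = 123/25

123/25


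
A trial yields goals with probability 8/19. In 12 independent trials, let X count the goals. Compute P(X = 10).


P(X=10) = C(12,10) * p^10 * (1-p)^2
= 66 * 1073741824/6131066257801 * 121/361
= 8574902206464/2213314919066161

8574902206464/2213314919066161


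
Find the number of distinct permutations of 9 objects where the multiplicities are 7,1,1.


9! = 362880
Denominator: 7!=5040 * 1!=1 * 1!=1
Coefficient = 362880 / 5040 = 72

72


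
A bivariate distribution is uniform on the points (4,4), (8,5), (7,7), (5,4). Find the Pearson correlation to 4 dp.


Cov(X,Y) = 1.2500, Var(X) = 2.5000, Var(Y) = 1.5000
rho = Cov/(sqrt(VarX)*sqrt(VarY)) = 0.6455

0.6455


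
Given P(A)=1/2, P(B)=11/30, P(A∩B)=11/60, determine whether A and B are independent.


P(A)*P(B) = 1/2*11/30 = 11/60
P(A∩B) = 11/60, which equals P(A)P(B), so independent

Yes, A and B are independent


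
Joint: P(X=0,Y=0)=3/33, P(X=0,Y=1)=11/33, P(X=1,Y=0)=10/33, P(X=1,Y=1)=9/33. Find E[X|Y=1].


P(Y=1) = 20/33
E[X|Y=1] = (0*11 + 1*9)/20 = 9/20

9/20


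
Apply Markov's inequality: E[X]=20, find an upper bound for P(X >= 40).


Markov: P(X >= a) <= E[X]/a
P(X >= 40) <= 20/40 = 1/2

1/2


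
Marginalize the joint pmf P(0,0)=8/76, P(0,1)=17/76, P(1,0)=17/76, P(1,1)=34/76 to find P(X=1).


P(X=1) = P(1,0)+P(1,1) = 17/76 + 34/76 = 51/76

51/76


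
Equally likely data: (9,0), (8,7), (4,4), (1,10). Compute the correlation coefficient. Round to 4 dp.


Cov(X,Y) = -8.3750, Var(X) = 10.2500, Var(Y) = 13.6875
rho = Cov/(sqrt(VarX)*sqrt(VarY)) = -0.7071

-0.7071


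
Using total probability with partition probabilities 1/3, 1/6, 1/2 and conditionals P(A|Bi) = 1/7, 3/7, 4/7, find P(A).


P(A) = P(A|B1)P(B1) + P(A|B2)P(B2) + P(A|B3)P(B3)
= 1/7*1/3 + 3/7*1/6 + 4/7*1/2
= 1/21 + 1/14 + 2/7 = 17/42

17/42


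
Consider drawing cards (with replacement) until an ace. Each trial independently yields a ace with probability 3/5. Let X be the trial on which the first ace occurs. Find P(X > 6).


P(X > 6) = P(first 6 trials all fail) = (1-p)^6 = (2/5)^6 = 64/15625

64/15625


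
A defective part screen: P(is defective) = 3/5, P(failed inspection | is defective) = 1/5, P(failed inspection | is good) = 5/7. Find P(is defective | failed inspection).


P(A) = P(A|B)P(B) + P(A|B')P(B') = 1/5*3/5 + 5/7*2/5 = 71/175
P(B|A) = P(A|B)P(B)/P(A) = (3/25)/(71/175) = 21/71

21/71


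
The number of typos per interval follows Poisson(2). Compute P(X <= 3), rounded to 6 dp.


P(X<=3) = e^(-2)*2^0/0! + e^(-2)*2^1/1! + e^(-2)*2^2/2! + e^(-2)*2^3/3!
≈ 0.1353352832 + 0.2706705665 + 0.2706705665 + 0.1804470443
= 0.8571234605
≈ 0.857123

0.857123


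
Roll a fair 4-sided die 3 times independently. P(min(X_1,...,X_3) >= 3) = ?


P(min >= 3) = P(all X_i >= 3) = (P(X_1 >= 3))^3
= (2/4)^3 = (1/2)^3 = 1/8

1/8


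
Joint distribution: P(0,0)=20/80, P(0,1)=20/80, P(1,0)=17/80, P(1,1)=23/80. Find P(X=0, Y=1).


Read from table: P(X=0, Y=1) = 20/80 = 1/4

1/4


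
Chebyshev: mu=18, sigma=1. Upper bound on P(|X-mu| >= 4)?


k = 4/1 = 4
Chebyshev: P(|X-mu| >= k*sigma) <= 1/k^2 = 1/4^2 = 1/16

1/16


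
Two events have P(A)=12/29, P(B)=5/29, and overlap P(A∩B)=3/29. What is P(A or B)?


P(A∪B) = P(A) + P(B) - P(A∩B)
= 12/29 + 5/29 - 3/29 = 14/29

14/29


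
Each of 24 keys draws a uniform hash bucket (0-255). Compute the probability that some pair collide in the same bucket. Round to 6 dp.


P(all different) = prod((256-i)/256 for i=0..23) = 0.328665
P(at least one match) = 1 - 0.328665 = 0.671335

0.671335


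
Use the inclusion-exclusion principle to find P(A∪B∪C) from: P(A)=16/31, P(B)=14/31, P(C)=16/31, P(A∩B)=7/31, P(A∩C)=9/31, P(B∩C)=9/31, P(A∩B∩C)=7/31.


P(A∪B∪C) = P(A)+P(B)+P(C) - P(AB)-P(AC)-P(BC) + P(ABC)
= 16/31+14/31+16/31 - 7/31-9/31-9/31 + 7/31
= 28/31

28/31


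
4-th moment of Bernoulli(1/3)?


For Bernoulli: X in {0,1}
E[X^4] = 0^4*(1-1/3) + 1^4*1/3 = 1/3

1/3


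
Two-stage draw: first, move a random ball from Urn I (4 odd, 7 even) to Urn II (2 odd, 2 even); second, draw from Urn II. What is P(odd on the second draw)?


P(transfer odd) = 4/11; P(transfer even) = 7/11
If odd transferred: Urn II has 3 odd of 5, so P(odd|odd moved) = 3/5
If even transferred: Urn II has 2 odd of 5, so P(odd|even moved) = 2/5
By total probability: P(odd) = 4/11*3/5 + 7/11*2/5 = 26/55

26/55


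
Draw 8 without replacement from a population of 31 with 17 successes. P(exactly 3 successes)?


P(X=3) = C(17,3)*C(14,5) / C(31,8)
= 680*2002 / 7888725
= 1361360/7888725 = 20944/121365

20944/121365


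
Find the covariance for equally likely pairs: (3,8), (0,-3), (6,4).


E[X]=3, E[Y]=3, E[XY]=16
Cov(X,Y) = E[XY] - E[X]E[Y] = 16 - 3*3 = 7

7


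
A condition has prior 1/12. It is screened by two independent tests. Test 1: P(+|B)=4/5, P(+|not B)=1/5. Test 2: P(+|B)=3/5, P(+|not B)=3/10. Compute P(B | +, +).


After test 1: P(+) = 4/5*1/12 + 1/5*11/12 = 1/4
P(B|+) = (1/15)/(1/4) = 4/15
After test 2 (use post1 as new prior): P(+) = 3/5*4/15 + 3/10*11/15 = 19/50
P(B|+,+) = (4/25)/(19/50) = 8/19

8/19


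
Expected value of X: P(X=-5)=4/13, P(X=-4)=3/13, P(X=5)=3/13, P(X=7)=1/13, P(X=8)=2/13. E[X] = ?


E[X] = sum(x * P(x))
= -5*4/13 - 4*3/13 + 5*3/13 + 7*1/13 + 8*2/13
= 6/13

6/13


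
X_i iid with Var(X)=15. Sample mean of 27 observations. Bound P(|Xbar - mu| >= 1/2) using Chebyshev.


Var(Xbar) = Var(X)/n = 15/27
Chebyshev: P(|Xbar-mu| >= 1/2) <= Var(Xbar)/(1/2)^2 = (5/9)/(1/4) = 20/9
Bound exceeds 1, so trivial bound: 1

1


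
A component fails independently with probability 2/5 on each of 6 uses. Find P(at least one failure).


P(at least one) = 1 - P(none)
P(none) = (1 - 2/5)^6 = (3/5)^6 = 729/15625
P(at least one) = 1 - 729/15625 = 14896/15625

14896/15625


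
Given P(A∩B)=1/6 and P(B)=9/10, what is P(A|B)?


P(A|B) = P(A∩B)/P(B) = (10/60)/(54/60) = 10/54 = 5/27

5/27


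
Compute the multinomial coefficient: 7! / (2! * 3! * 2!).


7! = 5040
Denominator: 2!=2 * 3!=6 * 2!=2
Coefficient = 5040 / 24 = 210

210


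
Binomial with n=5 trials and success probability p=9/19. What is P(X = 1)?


P(X=1) = C(5,1) * p^1 * (1-p)^4
= 5 * 9/19 * 10000/130321
= 450000/2476099

450000/2476099


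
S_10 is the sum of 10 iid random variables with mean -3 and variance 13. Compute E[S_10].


E[S_n] = n*E[X_1] = 10*-3 = -30

-30


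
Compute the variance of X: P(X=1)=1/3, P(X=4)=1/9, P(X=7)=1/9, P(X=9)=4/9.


E[X] = 50/9, E[X^2] = 392/9
Var(X) = E[X^2] - (E[X])^2 = 392/9 - (50/9)^2 = 1028/81

1028/81


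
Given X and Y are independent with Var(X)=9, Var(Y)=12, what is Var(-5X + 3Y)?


Independence => Cov(X,Y)=0
Var(-5X + 3Y) = (-5)^2*Var(X) + 3^2*Var(Y)
= 25*9 + 9*12 = 333

333


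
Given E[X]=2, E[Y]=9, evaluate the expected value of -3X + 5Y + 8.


E[-3X + 5Y + 8] = -3*E[X] + 5*E[Y] + 8
= (-3)*(2) + (5)*(9) + (8)
= -6 + 45 + 8 = 47

47


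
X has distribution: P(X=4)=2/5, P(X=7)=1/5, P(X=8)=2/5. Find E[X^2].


E[X^2] = sum(g(x)*P(x))
= 16*2/5 + 49*1/5 + 64*2/5
= 209/5

209/5


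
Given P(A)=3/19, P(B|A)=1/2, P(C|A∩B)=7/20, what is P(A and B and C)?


P(A∩B∩C) = P(A) * P(B|A) * P(C|A∩B)
= 3/19 * 1/2 * 7/20
= 3/38 * 7/20 = 21/760

21/760


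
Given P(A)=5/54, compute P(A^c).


P(A') = 1 - P(A) = 1 - 5/54 = 49/54

49/54


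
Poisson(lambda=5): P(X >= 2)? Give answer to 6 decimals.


P(X>=2) = 1 - P(X<=1) = 1 - (e^(-5)*5^0/0! + e^(-5)*5^1/1!)
≈ 1 - (0.0067379470 + 0.0336897350)
= 1 - 0.0404276820 = 0.9595723180
≈ 0.959572

0.959572


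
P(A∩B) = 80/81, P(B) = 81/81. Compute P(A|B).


P(A|B) = P(A∩B)/P(B) = (80/81)/(81/81) = 80/81

80/81


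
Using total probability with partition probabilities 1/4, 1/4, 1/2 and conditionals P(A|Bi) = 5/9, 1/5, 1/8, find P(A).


P(A) = P(A|B1)P(B1) + P(A|B2)P(B2) + P(A|B3)P(B3)
= 5/9*1/4 + 1/5*1/4 + 1/8*1/2
= 5/36 + 1/20 + 1/16 = 181/720

181/720


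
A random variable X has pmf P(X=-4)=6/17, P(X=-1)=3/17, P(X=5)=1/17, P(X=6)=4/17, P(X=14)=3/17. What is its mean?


E[X] = sum(x * P(x))
= -4*6/17 - 1*3/17 + 5*1/17 + 6*4/17 + 14*3/17
= 44/17

44/17


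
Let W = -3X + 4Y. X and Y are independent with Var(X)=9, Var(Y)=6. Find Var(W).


Independence => Cov(X,Y)=0
Var(-3X + 4Y) = (-3)^2*Var(X) + 4^2*Var(Y)
= 9*9 + 16*6 = 177

177


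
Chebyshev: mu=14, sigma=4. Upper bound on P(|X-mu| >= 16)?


k = 16/4 = 4
Chebyshev: P(|X-mu| >= k*sigma) <= 1/k^2 = 1/4^2 = 1/16

1/16


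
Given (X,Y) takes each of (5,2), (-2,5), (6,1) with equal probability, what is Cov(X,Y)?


E[X]=3, E[Y]=8/3, E[XY]=2
Cov(X,Y) = E[XY] - E[X]E[Y] = 2 - 3*8/3 = -6

-6


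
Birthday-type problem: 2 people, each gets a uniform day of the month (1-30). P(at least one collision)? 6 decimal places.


P(all different) = prod((30-i)/30 for i=0..1) = 0.966667
P(at least one match) = 1 - 0.966667 = 0.033333

0.033333


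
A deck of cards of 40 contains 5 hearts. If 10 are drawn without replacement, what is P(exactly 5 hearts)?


P(X=5) = C(5,5)*C(35,5) / C(40,10)
= 1*324632 / 847660528
= 324632/847660528 = 7/18278

7/18278


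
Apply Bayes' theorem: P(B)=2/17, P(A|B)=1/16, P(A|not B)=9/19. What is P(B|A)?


P(A) = P(A|B)P(B) + P(A|B')P(B') = 1/16*2/17 + 9/19*15/17 = 1099/2584
P(B|A) = P(A|B)P(B)/P(A) = (1/136)/(1099/2584) = 19/1099

19/1099


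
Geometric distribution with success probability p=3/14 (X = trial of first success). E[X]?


For geometric (trials until first success), E[X] = 1/p = 1/(3/14) = 14/3

14/3


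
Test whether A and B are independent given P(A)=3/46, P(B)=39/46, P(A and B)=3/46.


P(A)*P(B) = 3/46*39/46 = 117/2116
P(A∩B) = 3/46 != 117/2116, so not independent

No, A and B are not independent


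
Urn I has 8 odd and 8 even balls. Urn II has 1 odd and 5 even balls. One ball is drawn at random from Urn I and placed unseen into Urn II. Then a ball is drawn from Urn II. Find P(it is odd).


P(transfer odd) = 8/16 = 1/2; P(transfer even) = 1/2
If odd transferred: Urn II has 2 odd of 7, so P(odd|odd moved) = 2/7
If even transferred: Urn II has 1 odd of 7, so P(odd|even moved) = 1/7
By total probability: P(odd) = 1/2*2/7 + 1/2*1/7 = 3/14

3/14


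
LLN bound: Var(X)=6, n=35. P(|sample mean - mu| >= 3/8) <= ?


Var(Xbar) = Var(X)/n = 6/35
Chebyshev: P(|Xbar-mu| >= 3/8) <= Var(Xbar)/(3/8)^2 = (6/35)/(9/64) = 128/105
Bound exceeds 1, so trivial bound: 1

1


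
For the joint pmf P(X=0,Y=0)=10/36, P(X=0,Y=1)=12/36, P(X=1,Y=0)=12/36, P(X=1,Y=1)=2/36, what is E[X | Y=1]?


P(Y=1) = 14/36
E[X|Y=1] = (0*12 + 1*2)/14 = 2/14 = 1/7

1/7


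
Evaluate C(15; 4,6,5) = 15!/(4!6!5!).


15! = 1307674368000
Denominator: 4!=24 * 6!=720 * 5!=120
Coefficient = 1307674368000 / 2073600 = 630630

630630


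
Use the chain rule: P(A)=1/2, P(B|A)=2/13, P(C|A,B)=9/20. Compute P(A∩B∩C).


P(A∩B∩C) = P(A) * P(B|A) * P(C|A∩B)
= 1/2 * 2/13 * 9/20
= 1/13 * 9/20 = 9/260

9/260


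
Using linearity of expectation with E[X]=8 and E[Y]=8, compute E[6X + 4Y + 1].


E[6X + 4Y + 1] = 6*E[X] + 4*E[Y] + 1
= (6)*(8) + (4)*(8) + (1)
= 48 + 32 + 1 = 81

81


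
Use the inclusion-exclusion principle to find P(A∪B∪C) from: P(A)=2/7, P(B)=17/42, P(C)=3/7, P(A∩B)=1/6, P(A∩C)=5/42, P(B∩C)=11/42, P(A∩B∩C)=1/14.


P(A∪B∪C) = P(A)+P(B)+P(C) - P(AB)-P(AC)-P(BC) + P(ABC)
= 2/7+17/42+3/7 - 1/6-5/42-11/42 + 1/14
= 9/14

9/14


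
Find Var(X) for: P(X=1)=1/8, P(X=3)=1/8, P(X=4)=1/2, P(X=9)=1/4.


E[X] = 19/4, E[X^2] = 59/2
Var(X) = E[X^2] - (E[X])^2 = 59/2 - (19/4)^2 = 111/16

111/16


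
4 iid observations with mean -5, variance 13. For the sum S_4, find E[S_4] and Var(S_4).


E[S_n] = n*mu = 4*-5 = -20
Var(S_n) = n*sigma^2 = 4*13 = 52

E[S_4]=-20, Var(S_4)=52


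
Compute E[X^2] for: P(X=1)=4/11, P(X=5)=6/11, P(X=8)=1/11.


E[X^2] = sum(x^2 * P(x))
= 1*4/11 + 25*6/11 + 64*1/11
= 218/11

218/11


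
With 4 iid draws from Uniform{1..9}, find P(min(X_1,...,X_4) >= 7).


P(min >= 7) = P(all X_i >= 7) = (P(X_1 >= 7))^4
= (3/9)^4 = (1/3)^4 = 1/81

1/81


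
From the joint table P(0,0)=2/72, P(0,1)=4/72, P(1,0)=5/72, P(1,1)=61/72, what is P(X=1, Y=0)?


Read from table: P(X=1, Y=0) = 5/72

5/72


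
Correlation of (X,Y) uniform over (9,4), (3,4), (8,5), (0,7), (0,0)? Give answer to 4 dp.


Cov(X,Y) = 1.6000, Var(X) = 14.8000, Var(Y) = 5.2000
rho = Cov/(sqrt(VarX)*sqrt(VarY)) = 0.1824

0.1824


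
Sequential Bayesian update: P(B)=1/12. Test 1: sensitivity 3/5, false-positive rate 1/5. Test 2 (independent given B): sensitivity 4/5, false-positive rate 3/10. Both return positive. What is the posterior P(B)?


After test 1: P(+) = 3/5*1/12 + 1/5*11/12 = 7/30
P(B|+) = (1/20)/(7/30) = 3/14
After test 2 (use post1 as new prior): P(+) = 4/5*3/14 + 3/10*11/14 = 57/140
P(B|+,+) = (6/35)/(57/140) = 8/19

8/19


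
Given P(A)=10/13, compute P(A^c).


P(A') = 1 - P(A) = 1 - 10/13 = 3/13

3/13


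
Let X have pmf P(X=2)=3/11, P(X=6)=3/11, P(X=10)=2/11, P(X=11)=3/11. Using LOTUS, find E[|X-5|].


E[|X-5|] = sum(g(x)*P(x))
= 3*3/11 + 1*3/11 + 5*2/11 + 6*3/11
= 40/11

40/11


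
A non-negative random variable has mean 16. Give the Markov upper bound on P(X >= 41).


Markov: P(X >= a) <= E[X]/a
P(X >= 41) <= 16/41

16/41


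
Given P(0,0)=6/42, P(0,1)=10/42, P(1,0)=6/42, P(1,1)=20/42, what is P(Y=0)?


P(Y=0) = P(0,0)+P(1,0) = 6/42 + 6/42 = 12/42 = 2/7

2/7


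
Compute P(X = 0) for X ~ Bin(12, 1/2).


P(X=0) = C(12,0) * p^0 * (1-p)^12
= 1 * 1 * 1/4096
= 1/4096

1/4096


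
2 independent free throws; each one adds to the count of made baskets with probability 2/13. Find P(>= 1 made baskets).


P(at least one) = 1 - P(none)
P(none) = (1 - 2/13)^2 = (11/13)^2 = 121/169
P(at least one) = 1 - 121/169 = 48/169

48/169


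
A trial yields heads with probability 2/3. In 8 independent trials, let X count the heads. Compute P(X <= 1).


P(X<=1) = P(X=0) + P(X=1)
= 1/6561 + 16/6561
= 17/6561

17/6561


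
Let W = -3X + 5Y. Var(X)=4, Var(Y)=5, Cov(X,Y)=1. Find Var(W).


Var(-3X + 5Y) = (-3)^2*Var(X) + 5^2*Var(Y) + 2*(-3)*5*Cov(X,Y)
= 9*4 + 25*5 - 30*1
= 36 + 125 - 30 = 131

131


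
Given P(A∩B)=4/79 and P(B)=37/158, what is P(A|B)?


P(A|B) = P(A∩B)/P(B) = (8/158)/(37/158) = 8/37

8/37


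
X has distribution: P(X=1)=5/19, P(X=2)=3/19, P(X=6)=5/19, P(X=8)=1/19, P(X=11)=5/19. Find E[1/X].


E[1/X] = sum(g(x)*P(x))
= 1*5/19 + 1/2*3/19 + 1/6*5/19 + 1/8*1/19 + 1/11*5/19
= 2089/5016

2089/5016


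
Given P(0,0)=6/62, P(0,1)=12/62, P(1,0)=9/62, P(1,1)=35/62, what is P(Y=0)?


P(Y=0) = P(0,0)+P(1,0) = 6/62 + 9/62 = 15/62

15/62


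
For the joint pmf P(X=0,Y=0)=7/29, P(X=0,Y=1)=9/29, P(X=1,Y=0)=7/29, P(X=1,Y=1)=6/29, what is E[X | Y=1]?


P(Y=1) = 15/29
E[X|Y=1] = (0*9 + 1*6)/15 = 6/15 = 2/5

2/5


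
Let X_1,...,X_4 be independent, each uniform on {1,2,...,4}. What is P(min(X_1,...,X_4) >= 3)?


P(min >= 3) = P(all X_i >= 3) = (P(X_1 >= 3))^4
= (2/4)^4 = (1/2)^4 = 1/16

1/16


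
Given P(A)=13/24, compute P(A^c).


P(A') = 1 - P(A) = 1 - 13/24 = 11/24

11/24


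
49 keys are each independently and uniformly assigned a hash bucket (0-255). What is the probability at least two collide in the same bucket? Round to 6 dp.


P(all different) = prod((256-i)/256 for i=0..48) = 0.007336
P(at least one match) = 1 - 0.007336 = 0.992664

0.992664


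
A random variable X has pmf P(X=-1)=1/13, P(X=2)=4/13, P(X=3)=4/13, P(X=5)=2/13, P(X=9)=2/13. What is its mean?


E[X] = sum(x * P(x))
= -1*1/13 + 2*4/13 + 3*4/13 + 5*2/13 + 9*2/13
= 47/13

47/13


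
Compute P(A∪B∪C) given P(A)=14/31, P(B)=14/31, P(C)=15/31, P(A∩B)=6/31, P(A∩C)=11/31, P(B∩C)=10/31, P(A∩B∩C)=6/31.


P(A∪B∪C) = P(A)+P(B)+P(C) - P(AB)-P(AC)-P(BC) + P(ABC)
= 14/31+14/31+15/31 - 6/31-11/31-10/31 + 6/31
= 22/31

22/31


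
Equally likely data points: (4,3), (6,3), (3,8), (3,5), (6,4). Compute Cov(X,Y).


E[X]=22/5, E[Y]=23/5, E[XY]=93/5
Cov(X,Y) = E[XY] - E[X]E[Y] = 93/5 - 22/5*23/5 = -41/25

-41/25


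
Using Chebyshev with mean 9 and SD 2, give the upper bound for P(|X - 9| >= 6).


k = 6/2 = 3
Chebyshev: P(|X-mu| >= k*sigma) <= 1/k^2 = 1/3^2 = 1/9

1/9


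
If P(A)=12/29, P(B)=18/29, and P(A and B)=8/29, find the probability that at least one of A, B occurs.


P(A∪B) = P(A) + P(B) - P(A∩B)
= 12/29 + 18/29 - 8/29 = 22/29

22/29


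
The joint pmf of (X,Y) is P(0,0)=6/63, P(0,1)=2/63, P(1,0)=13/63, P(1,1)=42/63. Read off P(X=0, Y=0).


Read from table: P(X=0, Y=0) = 6/63 = 2/21

2/21


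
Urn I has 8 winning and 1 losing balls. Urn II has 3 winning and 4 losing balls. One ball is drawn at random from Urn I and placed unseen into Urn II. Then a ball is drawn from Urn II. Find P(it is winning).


P(transfer winning) = 8/9; P(transfer losing) = 1/9
If winning transferred: Urn II has 4 winning of 8, so P(winning|winning moved) = 1/2
If losing transferred: Urn II has 3 winning of 8, so P(winning|losing moved) = 3/8
By total probability: P(winning) = 8/9*1/2 + 1/9*3/8 = 35/72

35/72


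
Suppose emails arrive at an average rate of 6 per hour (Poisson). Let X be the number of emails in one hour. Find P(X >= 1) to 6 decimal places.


P(X>=1) = 1 - P(X<=0) = 1 - (e^(-6)*6^0/0!)
≈ 1 - 0.0024787522 = 0.9975212478
≈ 0.997521

0.997521


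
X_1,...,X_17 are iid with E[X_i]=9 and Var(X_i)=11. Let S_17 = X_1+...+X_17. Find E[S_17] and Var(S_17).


E[S_n] = n*mu = 17*9 = 153
Var(S_n) = n*sigma^2 = 17*11 = 187

E[S_17]=153, Var(S_17)=187


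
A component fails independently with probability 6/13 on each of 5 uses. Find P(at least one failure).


P(at least one) = 1 - P(none)
P(none) = (1 - 6/13)^5 = (7/13)^5 = 16807/371293
P(at least one) = 1 - 16807/371293 = 354486/371293

354486/371293


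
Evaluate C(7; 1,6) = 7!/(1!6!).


7! = 5040
Denominator: 1!=1 * 6!=720
Coefficient = 5040 / 720 = 7

7


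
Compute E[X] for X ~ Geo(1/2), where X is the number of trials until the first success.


For geometric (trials until first success), E[X] = 1/p = 1/(1/2) = 2

2


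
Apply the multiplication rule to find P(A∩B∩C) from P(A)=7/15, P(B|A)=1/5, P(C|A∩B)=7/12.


P(A∩B∩C) = P(A) * P(B|A) * P(C|A∩B)
= 7/15 * 1/5 * 7/12
= 7/75 * 7/12 = 49/900

49/900


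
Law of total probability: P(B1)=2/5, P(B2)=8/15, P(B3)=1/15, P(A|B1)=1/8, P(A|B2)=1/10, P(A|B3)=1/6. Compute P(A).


P(A) = P(A|B1)P(B1) + P(A|B2)P(B2) + P(A|B3)P(B3)
= 1/8*2/5 + 1/10*8/15 + 1/6*1/15
= 1/20 + 4/75 + 1/90 = 103/900

103/900


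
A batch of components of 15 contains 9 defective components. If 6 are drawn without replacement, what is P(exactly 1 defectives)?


P(X=1) = C(9,1)*C(6,5) / C(15,6)
= 9*6 / 5005
= 54/5005

54/5005


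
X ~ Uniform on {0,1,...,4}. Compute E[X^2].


E[X^2] = (1/5) * sum(x^2 for x=0..4)
= 30/5 = 6

6


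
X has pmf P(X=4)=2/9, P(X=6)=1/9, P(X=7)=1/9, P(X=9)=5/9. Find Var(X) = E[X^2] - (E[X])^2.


E[X] = 22/3, E[X^2] = 58
Var(X) = E[X^2] - (E[X])^2 = 58 - (22/3)^2 = 38/9

38/9


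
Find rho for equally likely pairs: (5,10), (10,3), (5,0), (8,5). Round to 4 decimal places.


Cov(X,Y) = -1.5000, Var(X) = 4.5000, Var(Y) = 13.2500
rho = Cov/(sqrt(VarX)*sqrt(VarY)) = -0.1943

-0.1943


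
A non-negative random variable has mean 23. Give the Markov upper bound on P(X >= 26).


Markov: P(X >= a) <= E[X]/a
P(X >= 26) <= 23/26

23/26


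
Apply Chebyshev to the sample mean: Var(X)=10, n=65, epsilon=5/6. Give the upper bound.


Var(Xbar) = Var(X)/n = 10/65
Chebyshev: P(|Xbar-mu| >= 5/6) <= Var(Xbar)/(5/6)^2 = (2/13)/(25/36) = 72/325

72/325


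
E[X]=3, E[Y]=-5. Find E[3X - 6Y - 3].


E[3X - 6Y - 3] = 3*E[X] - 6*E[Y] - 3
= (3)*(3) + (-6)*(-5) + (-3)
= 9 + 30 - 3 = 36

36


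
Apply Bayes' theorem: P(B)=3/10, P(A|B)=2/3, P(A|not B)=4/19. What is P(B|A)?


P(A) = P(A|B)P(B) + P(A|B')P(B') = 2/3*3/10 + 4/19*7/10 = 33/95
P(B|A) = P(A|B)P(B)/P(A) = (1/5)/(33/95) = 19/33

19/33


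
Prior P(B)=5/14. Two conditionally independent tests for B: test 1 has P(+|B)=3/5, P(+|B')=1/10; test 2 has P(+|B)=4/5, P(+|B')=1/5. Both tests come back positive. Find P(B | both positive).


After test 1: P(+) = 3/5*5/14 + 1/10*9/14 = 39/140
P(B|+) = (3/14)/(39/140) = 10/13
After test 2 (use post1 as new prior): P(+) = 4/5*10/13 + 1/5*3/13 = 43/65
P(B|+,+) = (8/13)/(43/65) = 40/43

40/43


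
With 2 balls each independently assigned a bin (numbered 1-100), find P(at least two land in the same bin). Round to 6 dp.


P(all different) = prod((100-i)/100 for i=0..1) = 0.990000
P(at least one match) = 1 - 0.990000 = 0.010000

0.010000


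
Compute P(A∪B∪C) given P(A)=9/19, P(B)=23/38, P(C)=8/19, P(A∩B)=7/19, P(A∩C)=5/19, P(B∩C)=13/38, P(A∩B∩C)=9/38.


P(A∪B∪C) = P(A)+P(B)+P(C) - P(AB)-P(AC)-P(BC) + P(ABC)
= 9/19+23/38+8/19 - 7/19-5/19-13/38 + 9/38
= 29/38

29/38


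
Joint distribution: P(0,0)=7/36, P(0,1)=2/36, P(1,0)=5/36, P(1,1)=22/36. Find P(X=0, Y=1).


Read from table: P(X=0, Y=1) = 2/36 = 1/18

1/18


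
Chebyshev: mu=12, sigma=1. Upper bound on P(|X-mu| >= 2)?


k = 2/1 = 2
Chebyshev: P(|X-mu| >= k*sigma) <= 1/k^2 = 1/2^2 = 1/4

1/4


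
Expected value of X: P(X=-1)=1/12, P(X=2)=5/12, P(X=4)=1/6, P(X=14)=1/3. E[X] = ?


E[X] = sum(x * P(x))
= -1*1/12 + 2*5/12 + 4*1/6 + 14*1/3
= 73/12

73/12


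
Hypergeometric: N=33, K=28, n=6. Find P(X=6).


P(X=6) = C(28,6)*C(5,0) / C(33,6)
= 376740*1 / 1107568
= 376740/1107568 = 13455/39556

13455/39556


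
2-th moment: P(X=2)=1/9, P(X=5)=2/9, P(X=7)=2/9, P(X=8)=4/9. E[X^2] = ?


E[X^2] = sum(x^2 * P(x))
= 4*1/9 + 25*2/9 + 49*2/9 + 64*4/9
= 136/3

136/3


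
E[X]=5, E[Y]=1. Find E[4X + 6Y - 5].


E[4X + 6Y - 5] = 4*E[X] + 6*E[Y] - 5
= (4)*(5) + (6)*(1) + (-5)
= 20 + 6 - 5 = 21

21


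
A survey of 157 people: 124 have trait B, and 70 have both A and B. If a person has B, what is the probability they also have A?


P(A|B) = P(A∩B)/P(B) = (70/157)/(124/157) = 70/124 = 35/62

35/62


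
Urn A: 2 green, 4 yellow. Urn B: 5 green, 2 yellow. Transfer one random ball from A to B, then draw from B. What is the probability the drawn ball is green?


P(transfer green) = 2/6 = 1/3; P(transfer yellow) = 2/3
If green transferred: Urn II has 6 green of 8, so P(green|green moved) = 3/4
If yellow transferred: Urn II has 5 green of 8, so P(green|yellow moved) = 5/8
By total probability: P(green) = 1/3*3/4 + 2/3*5/8 = 2/3

2/3


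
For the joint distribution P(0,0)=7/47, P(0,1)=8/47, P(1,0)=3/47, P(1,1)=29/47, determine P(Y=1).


P(Y=1) = P(0,1)+P(1,1) = 8/47 + 29/47 = 37/47

37/47


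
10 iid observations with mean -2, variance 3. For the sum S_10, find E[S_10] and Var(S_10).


E[S_n] = n*mu = 10*-2 = -20
Var(S_n) = n*sigma^2 = 10*3 = 30

E[S_10]=-20, Var(S_10)=30


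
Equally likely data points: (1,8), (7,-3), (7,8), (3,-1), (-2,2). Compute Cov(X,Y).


E[X]=16/5, E[Y]=14/5, E[XY]=36/5
Cov(X,Y) = E[XY] - E[X]E[Y] = 36/5 - 16/5*14/5 = -44/25

-44/25


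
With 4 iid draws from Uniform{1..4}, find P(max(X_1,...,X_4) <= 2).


P(max <= 2) = P(all X_i <= 2) = (P(X_1 <= 2))^4
= (2/4)^4 = (1/2)^4 = 1/16

1/16


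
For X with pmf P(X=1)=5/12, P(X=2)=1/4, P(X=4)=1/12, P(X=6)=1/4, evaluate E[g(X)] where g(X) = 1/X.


E[1/X] = sum(g(x)*P(x))
= 1*5/12 + 1/2*1/4 + 1/4*1/12 + 1/6*1/4
= 29/48

29/48


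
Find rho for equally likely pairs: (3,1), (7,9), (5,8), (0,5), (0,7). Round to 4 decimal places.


Cov(X,Y) = 3.2000, Var(X) = 7.6000, Var(Y) = 8.0000
rho = Cov/(sqrt(VarX)*sqrt(VarY)) = 0.4104

0.4104


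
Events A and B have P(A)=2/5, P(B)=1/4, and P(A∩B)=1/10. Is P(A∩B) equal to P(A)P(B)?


P(A)*P(B) = 2/5*1/4 = 1/10
P(A∩B) = 1/10, which equals P(A)P(B), so independent

Yes, A and B are independent


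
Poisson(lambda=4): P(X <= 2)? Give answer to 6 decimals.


P(X<=2) = e^(-4)*4^0/0! + e^(-4)*4^1/1! + e^(-4)*4^2/2!
≈ 0.0183156389 + 0.0732625556 + 0.1465251111
= 0.2381033056
≈ 0.238103

0.238103


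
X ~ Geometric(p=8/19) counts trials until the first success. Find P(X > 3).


P(X > 3) = P(first 3 trials all fail) = (1-p)^3 = (11/19)^3 = 1331/6859

1331/6859


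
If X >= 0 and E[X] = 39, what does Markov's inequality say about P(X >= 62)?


Markov: P(X >= a) <= E[X]/a
P(X >= 62) <= 39/62

39/62


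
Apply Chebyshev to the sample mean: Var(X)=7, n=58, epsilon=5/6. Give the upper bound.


Var(Xbar) = Var(X)/n = 7/58
Chebyshev: P(|Xbar-mu| >= 5/6) <= Var(Xbar)/(5/6)^2 = (7/58)/(25/36) = 126/725

126/725


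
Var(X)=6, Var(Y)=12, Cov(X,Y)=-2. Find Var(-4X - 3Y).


Var(-4X - 3Y) = (-4)^2*Var(X) + (-3)^2*Var(Y) + 2*(-4)*(-3)*Cov(X,Y)
= 16*6 + 9*12 + 24*(-2)
= 96 + 108 - 48 = 156

156


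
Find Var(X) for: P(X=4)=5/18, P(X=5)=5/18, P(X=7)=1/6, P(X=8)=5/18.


E[X] = 53/9, E[X^2] = 112/3
Var(X) = E[X^2] - (E[X])^2 = 112/3 - (53/9)^2 = 215/81

215/81


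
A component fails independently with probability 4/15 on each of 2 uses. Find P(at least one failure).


P(at least one) = 1 - P(none)
P(none) = (1 - 4/15)^2 = (11/15)^2 = 121/225
P(at least one) = 1 - 121/225 = 104/225

104/225


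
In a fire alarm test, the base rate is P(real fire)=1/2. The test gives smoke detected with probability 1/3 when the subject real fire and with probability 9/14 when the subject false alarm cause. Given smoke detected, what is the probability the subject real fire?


P(A) = P(A|B)P(B) + P(A|B')P(B') = 1/3*1/2 + 9/14*1/2 = 41/84
P(B|A) = P(A|B)P(B)/P(A) = (1/6)/(41/84) = 14/41

14/41


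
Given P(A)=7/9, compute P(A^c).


P(A') = 1 - P(A) = 1 - 7/9 = 2/9

2/9


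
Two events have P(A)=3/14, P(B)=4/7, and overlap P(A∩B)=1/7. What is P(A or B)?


P(A∪B) = P(A) + P(B) - P(A∩B)
= 3/14 + 4/7 - 1/7 = 9/14

9/14


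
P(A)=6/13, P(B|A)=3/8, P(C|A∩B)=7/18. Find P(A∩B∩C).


P(A∩B∩C) = P(A) * P(B|A) * P(C|A∩B)
= 6/13 * 3/8 * 7/18
= 9/52 * 7/18 = 7/104

7/104


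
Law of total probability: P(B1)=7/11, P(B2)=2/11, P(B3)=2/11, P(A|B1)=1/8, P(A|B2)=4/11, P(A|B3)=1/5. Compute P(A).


P(A) = P(A|B1)P(B1) + P(A|B2)P(B2) + P(A|B3)P(B3)
= 1/8*7/11 + 4/11*2/11 + 1/5*2/11
= 7/88 + 8/121 + 2/55 = 881/4840

881/4840


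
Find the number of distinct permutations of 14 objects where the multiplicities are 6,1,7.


14! = 87178291200
Denominator: 6!=720 * 1!=1 * 7!=5040
Coefficient = 87178291200 / 3628800 = 24024

24024


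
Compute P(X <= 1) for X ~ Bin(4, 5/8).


P(X<=1) = P(X=0) + P(X=1)
= 81/4096 + 135/1024
= 621/4096

621/4096


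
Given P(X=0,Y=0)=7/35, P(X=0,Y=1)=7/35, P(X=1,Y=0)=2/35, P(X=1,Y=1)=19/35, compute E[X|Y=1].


P(Y=1) = 26/35
E[X|Y=1] = (0*7 + 1*19)/26 = 19/26

19/26


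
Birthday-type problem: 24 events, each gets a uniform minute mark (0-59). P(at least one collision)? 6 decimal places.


P(all different) = prod((60-i)/60 for i=0..23) = 0.004721
P(at least one match) = 1 - 0.004721 = 0.995279

0.995279


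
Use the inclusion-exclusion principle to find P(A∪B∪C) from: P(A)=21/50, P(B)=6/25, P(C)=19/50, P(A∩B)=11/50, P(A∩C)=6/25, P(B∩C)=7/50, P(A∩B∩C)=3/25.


P(A∪B∪C) = P(A)+P(B)+P(C) - P(AB)-P(AC)-P(BC) + P(ABC)
= 21/50+6/25+19/50 - 11/50-6/25-7/50 + 3/25
= 14/25

14/25
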